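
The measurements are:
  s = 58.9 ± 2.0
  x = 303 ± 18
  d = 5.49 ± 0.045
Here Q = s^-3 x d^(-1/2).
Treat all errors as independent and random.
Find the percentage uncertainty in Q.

11.8%

Q is a product of powers, so relative uncertainties combine in quadrature:
  (-3·δs/s)² = (-3×0.0340)² = 0.0104;  (1·δx/x)² = (1×0.0594)² = 0.00353;  (−½·δd/d)² = (-0.5×0.00820)² = 1.68e-05
δQ/Q = √(0.0139) = 0.118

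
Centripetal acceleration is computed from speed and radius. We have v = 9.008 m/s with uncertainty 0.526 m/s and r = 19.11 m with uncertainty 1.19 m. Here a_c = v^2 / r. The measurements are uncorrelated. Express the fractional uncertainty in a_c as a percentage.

13.2%

Each factor contributes (exponent × relative error)² to (δa_c/a_c)²:
  (2·δv/v)² = (2×0.0584)² = 0.0136;  (-1·δr/r)² = (-1×0.0623)² = 0.00388
δa_c/a_c = √(0.0175) = 0.132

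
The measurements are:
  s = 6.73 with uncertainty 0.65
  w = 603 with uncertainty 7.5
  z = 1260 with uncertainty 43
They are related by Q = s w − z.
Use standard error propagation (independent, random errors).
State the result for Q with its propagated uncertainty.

2800 ± 398

Let p = s·w = 4060. δp/p = √((1·δs/s)² + (1·δw/w)²) = √(0.00933 + 0.000155) = 0.0974, so δp = 395.
Q = p − z: δQ = √(δp² + δz²) = √(1.56e+05 + 1850) = 398
Q = 2800.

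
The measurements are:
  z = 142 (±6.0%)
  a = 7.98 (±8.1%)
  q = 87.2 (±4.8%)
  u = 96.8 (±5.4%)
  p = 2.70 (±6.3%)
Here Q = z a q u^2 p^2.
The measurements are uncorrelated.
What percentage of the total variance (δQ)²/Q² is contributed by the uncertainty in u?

(δQ/Q)² = (1·δz/z)² + (1·δa/a)² + (1·δq/q)² + (2·δu/u)² + (2·δp/p)²
  z term: (1×0.0600)² = 0.00360
  a term: (1×0.0810)² = 0.00656
  q term: (1×0.0480)² = 0.00230
  u term: (2×0.0540)² = 0.0117
  p term: (2×0.0630)² = 0.0159
Total = 0.0400. Share from u = 0.0117/0.0400 = 0.292.

29.2%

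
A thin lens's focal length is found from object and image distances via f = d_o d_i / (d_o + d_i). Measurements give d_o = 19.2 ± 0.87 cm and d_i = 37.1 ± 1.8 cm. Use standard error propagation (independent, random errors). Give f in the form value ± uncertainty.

12.7 ± 0.432 cm

∂f/∂d_o = (d_i/(d_o+d_i))² = 0.434;  ∂f/∂d_i = (d_o/(d_o+d_i))² = 0.116
δf = √((∂f/∂d_o · δd_o)² + (∂f/∂d_i · δd_i)²) = √(0.143 + 0.0438) = 0.432 cm
f = 12.7 cm.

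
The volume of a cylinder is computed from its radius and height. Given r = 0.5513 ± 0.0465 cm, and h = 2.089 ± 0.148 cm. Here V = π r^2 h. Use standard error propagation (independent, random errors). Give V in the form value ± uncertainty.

Each factor contributes (exponent × relative error)² to (δV/V)²:
  (2·δr/r)² = (2×0.0843)² = 0.0285;  (1·δh/h)² = (1×0.0708)² = 0.00502
δV/V = √(0.0335) = 0.183
V = 1.995 cm^3, so δV = 0.183 × 1.995 = 0.365 cm^3.

1.995 ± 0.365 cm^3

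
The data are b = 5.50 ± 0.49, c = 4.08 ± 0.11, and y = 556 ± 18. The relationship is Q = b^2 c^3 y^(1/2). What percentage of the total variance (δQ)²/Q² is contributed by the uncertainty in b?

(δQ/Q)² = (2·δb/b)² + (3·δc/c)² + (½·δy/y)²
  b term: (2×0.0891)² = 0.0317
  c term: (3×0.0270)² = 0.00654
  y term: (0.5×0.0324)² = 0.000262
Total = 0.0386. Share from b = 0.0317/0.0386 = 0.824.

82.4%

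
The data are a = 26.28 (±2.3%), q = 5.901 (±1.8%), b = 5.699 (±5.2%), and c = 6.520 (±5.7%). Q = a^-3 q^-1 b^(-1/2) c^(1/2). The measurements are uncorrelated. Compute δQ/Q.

Since Q is a product/quotient, work with relative uncertainties:
  (-3·δa/a)² = (-3×0.0230)² = 0.00476;  (-1·δq/q)² = (-1×0.0180)² = 0.000324;  (−½·δb/b)² = (-0.5×0.0520)² = 0.000676;  (½·δc/c)² = (0.5×0.0570)² = 0.000812
δQ/Q = √(0.00657) = 0.0811

0.0811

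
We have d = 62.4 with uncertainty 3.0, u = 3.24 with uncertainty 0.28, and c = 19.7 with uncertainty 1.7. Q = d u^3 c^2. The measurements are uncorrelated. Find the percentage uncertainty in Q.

31.5%

For a monomial Q ∝ d, u^3, c^2, fractional errors add in quadrature:
  (1·δd/d)² = (1×0.0481)² = 0.00231;  (3·δu/u)² = (3×0.0864)² = 0.0672;  (2·δc/c)² = (2×0.0863)² = 0.0298
δQ/Q = √(0.0993) = 0.315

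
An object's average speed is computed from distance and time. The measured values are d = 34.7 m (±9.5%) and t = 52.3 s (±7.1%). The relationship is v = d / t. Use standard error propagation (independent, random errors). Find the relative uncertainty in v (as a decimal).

0.119

Products/powers → add relative errors in quadrature, weighted by exponent:
  (1·δd/d)² = (1×0.0950)² = 0.00903;  (-1·δt/t)² = (-1×0.0710)² = 0.00504
δv/v = √(0.0141) = 0.119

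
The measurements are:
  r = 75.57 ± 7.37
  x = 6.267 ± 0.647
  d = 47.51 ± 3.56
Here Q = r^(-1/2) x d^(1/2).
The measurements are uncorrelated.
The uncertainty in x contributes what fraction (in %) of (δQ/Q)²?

73.8%

(δQ/Q)² = (−½·δr/r)² + (1·δx/x)² + (½·δd/d)²
  r term: (-0.5×0.0975)² = 0.00238
  x term: (1×0.103)² = 0.0107
  d term: (0.5×0.0749)² = 0.00140
Total = 0.0144. Share from x = 0.0107/0.0144 = 0.738.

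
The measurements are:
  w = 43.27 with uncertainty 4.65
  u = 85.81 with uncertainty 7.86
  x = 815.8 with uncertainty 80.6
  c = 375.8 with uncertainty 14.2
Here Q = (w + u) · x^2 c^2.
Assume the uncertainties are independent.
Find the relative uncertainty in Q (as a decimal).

Let h = w + u = 129.1. δh = √(δw² + δu²) = √(21.6 + 61.8) = 9.13, so δh/h = 0.0708.
Q is then a monomial in h, x, c:
δQ/Q = √((δh/h)² + (2·δx/x)² + (2·δc/c)²) = √(0.00501 + 0.0390 + 0.00571) = 0.223

0.223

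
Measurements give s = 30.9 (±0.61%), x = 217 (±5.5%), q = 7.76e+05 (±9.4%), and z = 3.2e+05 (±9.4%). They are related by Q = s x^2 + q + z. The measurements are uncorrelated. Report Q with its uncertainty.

(2.55 ± 0.179) × 10^6

Let p = s·x^2 = 1.46e+06. δp/p = √((1·δs/s)² + (2·δx/x)²) = √(3.72e-05 + 0.0121) = 0.110, so δp = 1.6e+05.
Q = p + q + z: δQ = √(δp² + δq² + δz²) = √(2.57e+10 + 5.32e+09 + 9.05e+08) = 1.79e+05
Q = 2.55e+06.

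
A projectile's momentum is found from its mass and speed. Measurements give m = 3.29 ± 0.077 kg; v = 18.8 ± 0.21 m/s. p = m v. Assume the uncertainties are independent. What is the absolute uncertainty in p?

1.60 kg·m/s

Each factor contributes (exponent × relative error)² to (δp/p)²:
  (1·δm/m)² = (1×0.0234)² = 0.000548;  (1·δv/v)² = (1×0.0112)² = 0.000125
δp/p = √(0.000673) = 0.0259
p = 61.9 kg·m/s, so δp = 0.0259 × 61.9 = 1.60 kg·m/s.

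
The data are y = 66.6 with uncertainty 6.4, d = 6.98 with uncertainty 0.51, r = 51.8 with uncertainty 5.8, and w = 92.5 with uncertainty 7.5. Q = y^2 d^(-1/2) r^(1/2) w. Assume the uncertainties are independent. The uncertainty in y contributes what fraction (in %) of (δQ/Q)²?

77.0%

(δQ/Q)² = (2·δy/y)² + (−½·δd/d)² + (½·δr/r)² + (1·δw/w)²
  y term: (2×0.0961)² = 0.0369
  d term: (-0.5×0.0731)² = 0.00133
  r term: (0.5×0.112)² = 0.00313
  w term: (1×0.0811)² = 0.00657
Total = 0.0480. Share from y = 0.0369/0.0480 = 0.770.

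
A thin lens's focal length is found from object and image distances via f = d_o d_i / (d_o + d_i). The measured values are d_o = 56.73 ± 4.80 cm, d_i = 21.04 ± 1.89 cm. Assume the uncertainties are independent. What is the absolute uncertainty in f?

∂f/∂d_o = (d_i/(d_o+d_i))² = 0.0732;  ∂f/∂d_i = (d_o/(d_o+d_i))² = 0.532
δf = √((∂f/∂d_o · δd_o)² + (∂f/∂d_i · δd_i)²) = √(0.123 + 1.01) = 1.07 cm

1.07 cm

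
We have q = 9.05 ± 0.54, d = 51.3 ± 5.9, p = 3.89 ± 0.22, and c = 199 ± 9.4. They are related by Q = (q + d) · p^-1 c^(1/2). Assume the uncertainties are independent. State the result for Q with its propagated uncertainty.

219 ± 25.3

Let u = q + d = 60.3. δu = √(δq² + δd²) = √(0.292 + 34.8) = 5.92, so δu/u = 0.0982.
Q is then a monomial in u, p, c:
δQ/Q = √((δu/u)² + (-1·δp/p)² + (½·δc/c)²) = √(0.00964 + 0.00320 + 0.000558) = 0.116
Q = 219, so δQ = 0.116 × 219 = 25.3.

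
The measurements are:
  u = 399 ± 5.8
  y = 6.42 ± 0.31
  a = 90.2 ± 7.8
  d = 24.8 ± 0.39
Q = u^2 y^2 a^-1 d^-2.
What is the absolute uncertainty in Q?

Relative error in a monomial: (δQ/Q)² = Σ (nᵢ · δxᵢ/xᵢ)².
  (2·δu/u)² = (2×0.0145)² = 0.000845;  (2·δy/y)² = (2×0.0483)² = 0.00933;  (-1·δa/a)² = (-1×0.0865)² = 0.00748;  (-2·δd/d)² = (-2×0.0157)² = 0.000989
δQ/Q = √(0.0186) = 0.137
Q = 118, so δQ = 0.137 × 118 = 16.1.

16.1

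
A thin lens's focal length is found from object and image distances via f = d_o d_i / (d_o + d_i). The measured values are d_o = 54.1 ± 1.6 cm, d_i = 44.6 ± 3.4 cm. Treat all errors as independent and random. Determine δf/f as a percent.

4.39%

∂f/∂d_o = (d_i/(d_o+d_i))² = 0.204;  ∂f/∂d_i = (d_o/(d_o+d_i))² = 0.300
δf = √((∂f/∂d_o · δd_o)² + (∂f/∂d_i · δd_i)²) = √(0.107 + 1.04) = 1.07 cm
f = 24.4 cm, so δf/f = 1.07/24.4 = 0.0439.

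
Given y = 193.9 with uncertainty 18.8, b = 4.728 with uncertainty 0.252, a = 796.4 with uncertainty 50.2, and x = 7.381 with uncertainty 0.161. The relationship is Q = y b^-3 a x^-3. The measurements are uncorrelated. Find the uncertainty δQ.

0.755

For a monomial Q ∝ y, b^-3, a, x^-3, fractional errors add in quadrature:
  (1·δy/y)² = (1×0.0970)² = 0.00940;  (-3·δb/b)² = (-3×0.0533)² = 0.0256;  (1·δa/a)² = (1×0.0630)² = 0.00397;  (-3·δx/x)² = (-3×0.0218)² = 0.00428
δQ/Q = √(0.0432) = 0.208
Q = 3.634, so δQ = 0.208 × 3.634 = 0.755.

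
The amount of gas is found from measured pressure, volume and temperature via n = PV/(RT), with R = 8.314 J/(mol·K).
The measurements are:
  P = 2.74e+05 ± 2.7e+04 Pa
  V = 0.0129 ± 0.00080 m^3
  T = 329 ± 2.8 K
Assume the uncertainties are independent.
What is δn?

0.151 mol

Each factor contributes (exponent × relative error)² to (δn/n)²:
  (1·δP/P)² = (1×0.0985)² = 0.00971;  (1·δV/V)² = (1×0.0620)² = 0.00385;  (-1·δT/T)² = (-1×0.00851)² = 7.24e-05
δn/n = √(0.0136) = 0.117
n = 1.29 mol, so δn = 0.117 × 1.29 = 0.151 mol.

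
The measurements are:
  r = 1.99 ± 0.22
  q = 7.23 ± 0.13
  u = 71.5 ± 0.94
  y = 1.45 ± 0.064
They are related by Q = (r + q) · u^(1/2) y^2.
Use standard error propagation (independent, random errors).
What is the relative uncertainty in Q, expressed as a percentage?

Let w = r + q = 9.22. δw = √(δr² + δq²) = √(0.0484 + 0.0169) = 0.256, so δw/w = 0.0277.
Q is then a monomial in w, u, y:
δQ/Q = √((δw/w)² + (½·δu/u)² + (2·δy/y)²) = √(0.000768 + 4.32e-05 + 0.00779) = 0.0928

9.28%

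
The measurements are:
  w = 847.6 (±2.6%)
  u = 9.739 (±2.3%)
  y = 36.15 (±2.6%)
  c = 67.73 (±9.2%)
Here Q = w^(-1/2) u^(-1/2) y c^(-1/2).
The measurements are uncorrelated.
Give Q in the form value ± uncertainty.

0.04835 ± 0.00269

Each factor contributes (exponent × relative error)² to (δQ/Q)²:
  (−½·δw/w)² = (-0.5×0.0260)² = 0.000169;  (−½·δu/u)² = (-0.5×0.0230)² = 0.000132;  (1·δy/y)² = (1×0.0260)² = 0.000676;  (−½·δc/c)² = (-0.5×0.0920)² = 0.00212
δQ/Q = √(0.00309) = 0.0556
Q = 0.04835, so δQ = 0.0556 × 0.04835 = 0.00269.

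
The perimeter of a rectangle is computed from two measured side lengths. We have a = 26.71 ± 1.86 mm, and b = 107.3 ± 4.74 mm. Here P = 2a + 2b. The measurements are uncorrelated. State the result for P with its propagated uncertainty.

Absolute uncertainties add in quadrature for a linear combination:
  (2·δa)² = 13.8;  (2·δb)² = 89.9
δP = √(104) = 10.2 mm
P = 268.0 mm.

268.0 ± 10.2 mm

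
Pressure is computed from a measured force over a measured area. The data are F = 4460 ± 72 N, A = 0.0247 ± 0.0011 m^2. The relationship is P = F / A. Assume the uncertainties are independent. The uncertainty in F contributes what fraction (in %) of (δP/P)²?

(δP/P)² = (1·δF/F)² + (-1·δA/A)²
  F term: (1×0.0161)² = 0.000261
  A term: (-1×0.0445)² = 0.00198
Total = 0.00224. Share from F = 0.000261/0.00224 = 0.116.

11.6%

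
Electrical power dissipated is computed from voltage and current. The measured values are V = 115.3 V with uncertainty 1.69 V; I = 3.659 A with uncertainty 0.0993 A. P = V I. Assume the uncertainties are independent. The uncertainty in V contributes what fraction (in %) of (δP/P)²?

22.6%

(δP/P)² = (1·δV/V)² + (1·δI/I)²
  V term: (1×0.0147)² = 0.000215
  I term: (1×0.0271)² = 0.000737
Total = 0.000951. Share from V = 0.000215/0.000951 = 0.226.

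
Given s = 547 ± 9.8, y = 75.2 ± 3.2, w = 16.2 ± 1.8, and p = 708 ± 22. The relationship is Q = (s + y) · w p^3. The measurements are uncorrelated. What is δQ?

5.22e+11

Let u = s + y = 622. δu = √(δs² + δy²) = √(96.0 + 10.2) = 10.3, so δu/u = 0.0166.
Q is then a monomial in u, w, p:
δQ/Q = √((δu/u)² + (1·δw/w)² + (3·δp/p)²) = √(0.000275 + 0.0123 + 0.00869) = 0.146
Q = 3.58e+12, so δQ = 0.146 × 3.58e+12 = 5.22e+11.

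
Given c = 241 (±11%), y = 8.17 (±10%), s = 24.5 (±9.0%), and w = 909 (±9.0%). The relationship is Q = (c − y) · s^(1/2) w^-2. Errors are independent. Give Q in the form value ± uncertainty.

0.00139 ± 0.000304

Let u = c − y = 233. δu = √(δc² + δy²) = √(703 + 0.667) = 26.5, so δu/u = 0.114.
Q is then a monomial in u, s, w:
δQ/Q = √((δu/u)² + (½·δs/s)² + (-2·δw/w)²) = √(0.0130 + 0.00202 + 0.0324) = 0.218
Q = 0.00139, so δQ = 0.218 × 0.00139 = 0.000304.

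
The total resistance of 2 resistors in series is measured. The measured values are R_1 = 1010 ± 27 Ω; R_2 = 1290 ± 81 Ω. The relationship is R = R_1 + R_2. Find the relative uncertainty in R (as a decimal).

0.0371

Sums and differences: (δR)² = Σ (cᵢ δxᵢ)².
  (δR_1)² = 729;  (δR_2)² = 6560
δR = √(7290) = 85.4 Ω
R = 2300 Ω, so δR/R = 85.4/2300 = 0.0371.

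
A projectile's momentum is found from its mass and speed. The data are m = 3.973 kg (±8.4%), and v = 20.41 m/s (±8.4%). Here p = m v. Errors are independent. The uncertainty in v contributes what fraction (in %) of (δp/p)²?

(δp/p)² = (1·δm/m)² + (1·δv/v)²
  m term: (1×0.0840)² = 0.00706
  v term: (1×0.0840)² = 0.00706
Total = 0.0141. Share from v = 0.00706/0.0141 = 0.500.

50.0%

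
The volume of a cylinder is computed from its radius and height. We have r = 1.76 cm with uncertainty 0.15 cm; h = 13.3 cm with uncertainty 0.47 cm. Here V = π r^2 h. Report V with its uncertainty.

129 ± 22.5 cm^3

Products/powers → add relative errors in quadrature, weighted by exponent:
  (2·δr/r)² = (2×0.0852)² = 0.0291;  (1·δh/h)² = (1×0.0353)² = 0.00125
δV/V = √(0.0303) = 0.174
V = 129 cm^3, so δV = 0.174 × 129 = 22.5 cm^3.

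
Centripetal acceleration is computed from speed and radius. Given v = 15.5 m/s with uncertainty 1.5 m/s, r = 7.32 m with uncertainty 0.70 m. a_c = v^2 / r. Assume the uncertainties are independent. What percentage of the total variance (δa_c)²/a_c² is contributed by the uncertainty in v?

80.4%

(δa_c/a_c)² = (2·δv/v)² + (-1·δr/r)²
  v term: (2×0.0968)² = 0.0375
  r term: (-1×0.0956)² = 0.00914
Total = 0.0466. Share from v = 0.0375/0.0466 = 0.804.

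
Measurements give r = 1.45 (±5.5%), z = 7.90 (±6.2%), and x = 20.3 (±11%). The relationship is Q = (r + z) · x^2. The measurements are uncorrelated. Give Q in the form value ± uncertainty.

Let u = r + z = 9.35. δu = √(δr² + δz²) = √(0.00636 + 0.240) = 0.496, so δu/u = 0.0531.
Q is then a monomial in u, x:
δQ/Q = √((δu/u)² + (2·δx/x)²) = √(0.00282 + 0.0484) = 0.226
Q = 3850, so δQ = 0.226 × 3850 = 872.

3850 ± 872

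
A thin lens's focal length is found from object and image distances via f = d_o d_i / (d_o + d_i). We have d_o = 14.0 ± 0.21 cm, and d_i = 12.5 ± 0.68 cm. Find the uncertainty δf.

∂f/∂d_o = (d_i/(d_o+d_i))² = 0.222;  ∂f/∂d_i = (d_o/(d_o+d_i))² = 0.279
δf = √((∂f/∂d_o · δd_o)² + (∂f/∂d_i · δd_i)²) = √(0.00218 + 0.0360) = 0.195 cm

0.195 cm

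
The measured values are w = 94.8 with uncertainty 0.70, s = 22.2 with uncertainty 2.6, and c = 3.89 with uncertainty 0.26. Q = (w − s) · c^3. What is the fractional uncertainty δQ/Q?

0.204

Let u = w − s = 72.6. δu = √(δw² + δs²) = √(0.490 + 6.76) = 2.69, so δu/u = 0.0371.
Q is then a monomial in u, c:
δQ/Q = √((δu/u)² + (3·δc/c)²) = √(0.00138 + 0.0402) = 0.204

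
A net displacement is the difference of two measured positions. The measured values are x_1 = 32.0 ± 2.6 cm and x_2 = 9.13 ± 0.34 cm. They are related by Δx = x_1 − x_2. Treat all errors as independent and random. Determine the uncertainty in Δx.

Sums and differences: (δΔx)² = Σ (cᵢ δxᵢ)².
  (δx_1)² = 6.76;  (δx_2)² = 0.116
δΔx = √(6.88) = 2.62 cm

2.62 cm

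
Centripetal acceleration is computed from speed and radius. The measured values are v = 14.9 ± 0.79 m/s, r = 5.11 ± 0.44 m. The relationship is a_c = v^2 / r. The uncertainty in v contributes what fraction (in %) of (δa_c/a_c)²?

(δa_c/a_c)² = (2·δv/v)² + (-1·δr/r)²
  v term: (2×0.0530)² = 0.0112
  r term: (-1×0.0861)² = 0.00741
Total = 0.0187. Share from v = 0.0112/0.0187 = 0.603.

60.3%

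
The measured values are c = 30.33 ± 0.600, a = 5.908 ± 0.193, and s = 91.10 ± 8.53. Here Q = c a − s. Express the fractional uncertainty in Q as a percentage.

12.4%

Let p = c·a = 179.2. δp/p = √((1·δc/c)² + (1·δa/a)²) = √(0.000391 + 0.00107) = 0.0382, so δp = 6.84.
Q = p − s: δQ = √(δp² + δs²) = √(46.8 + 72.8) = 10.9
Q = 88.09, so δQ/Q = 10.9/88.09 = 0.124.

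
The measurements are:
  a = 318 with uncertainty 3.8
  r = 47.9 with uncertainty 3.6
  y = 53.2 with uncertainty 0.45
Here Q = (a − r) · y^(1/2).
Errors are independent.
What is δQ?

39.1

Let u = a − r = 270. δu = √(δa² + δr²) = √(14.4 + 13.0) = 5.23, so δu/u = 0.0194.
Q is then a monomial in u, y:
δQ/Q = √((δu/u)² + (½·δy/y)²) = √(0.000376 + 1.79e-05) = 0.0198
Q = 1970, so δQ = 0.0198 × 1970 = 39.1.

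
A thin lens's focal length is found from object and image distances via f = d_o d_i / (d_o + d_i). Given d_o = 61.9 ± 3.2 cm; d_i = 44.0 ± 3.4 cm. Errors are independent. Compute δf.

1.29 cm

∂f/∂d_o = (d_i/(d_o+d_i))² = 0.173;  ∂f/∂d_i = (d_o/(d_o+d_i))² = 0.342
δf = √((∂f/∂d_o · δd_o)² + (∂f/∂d_i · δd_i)²) = √(0.305 + 1.35) = 1.29 cm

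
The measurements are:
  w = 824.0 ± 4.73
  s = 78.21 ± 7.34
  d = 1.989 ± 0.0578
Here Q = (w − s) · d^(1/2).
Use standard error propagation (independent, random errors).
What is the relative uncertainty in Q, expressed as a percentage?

Let u = w − s = 745.8. δu = √(δw² + δs²) = √(22.4 + 53.9) = 8.73, so δu/u = 0.0117.
Q is then a monomial in u, d:
δQ/Q = √((δu/u)² + (½·δd/d)²) = √(0.000137 + 0.000211) = 0.0187

1.87%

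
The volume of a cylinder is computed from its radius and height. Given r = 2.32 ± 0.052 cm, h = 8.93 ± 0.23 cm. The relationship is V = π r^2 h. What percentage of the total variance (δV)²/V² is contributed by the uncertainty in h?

(δV/V)² = (2·δr/r)² + (1·δh/h)²
  r term: (2×0.0224)² = 0.00201
  h term: (1×0.0258)² = 0.000663
Total = 0.00267. Share from h = 0.000663/0.00267 = 0.248.

24.8%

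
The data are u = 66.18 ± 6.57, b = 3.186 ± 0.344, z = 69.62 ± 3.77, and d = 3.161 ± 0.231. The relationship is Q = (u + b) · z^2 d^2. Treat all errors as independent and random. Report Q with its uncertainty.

(3.359 ± 0.689) × 10^6

Let w = u + b = 69.37. δw = √(δu² + δb²) = √(43.2 + 0.118) = 6.58, so δw/w = 0.0948.
Q is then a monomial in w, z, d:
δQ/Q = √((δw/w)² + (2·δz/z)² + (2·δd/d)²) = √(0.00900 + 0.0117 + 0.0214) = 0.205
Q = 3.359e+06, so δQ = 0.205 × 3.359e+06 = 6.89e+05.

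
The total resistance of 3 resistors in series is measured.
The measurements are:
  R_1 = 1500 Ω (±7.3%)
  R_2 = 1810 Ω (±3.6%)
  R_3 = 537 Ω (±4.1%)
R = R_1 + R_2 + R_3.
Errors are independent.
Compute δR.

R is a linear combination, so absolute uncertainties add in quadrature:
  (δR_1)² = 12000;  (δR_2)² = 4250;  (δR_3)² = 485
δR = √(16700) = 129 Ω

129 Ω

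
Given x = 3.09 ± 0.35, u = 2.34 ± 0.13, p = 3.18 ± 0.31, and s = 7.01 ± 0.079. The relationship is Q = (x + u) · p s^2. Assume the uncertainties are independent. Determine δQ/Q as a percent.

Let w = x + u = 5.43. δw = √(δx² + δu²) = √(0.122 + 0.0169) = 0.373, so δw/w = 0.0688.
Q is then a monomial in w, p, s:
δQ/Q = √((δw/w)² + (1·δp/p)² + (2·δs/s)²) = √(0.00473 + 0.00950 + 0.000508) = 0.121

12.1%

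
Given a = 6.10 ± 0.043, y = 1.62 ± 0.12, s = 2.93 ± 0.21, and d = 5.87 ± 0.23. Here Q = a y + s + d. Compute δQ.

Let p = a·y = 9.88. δp/p = √((1·δa/a)² + (1·δy/y)²) = √(4.97e-05 + 0.00549) = 0.0744, so δp = 0.735.
Q = p + s + d: δQ = √(δp² + δs² + δd²) = √(0.541 + 0.0441 + 0.0529) = 0.799

0.799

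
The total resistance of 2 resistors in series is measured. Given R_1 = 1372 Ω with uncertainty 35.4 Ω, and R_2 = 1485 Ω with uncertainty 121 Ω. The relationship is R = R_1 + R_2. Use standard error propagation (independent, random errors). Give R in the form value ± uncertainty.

Sums and differences: (δR)² = Σ (cᵢ δxᵢ)².
  (δR_1)² = 1250;  (δR_2)² = 14600
δR = √(15900) = 126 Ω
R = 2857 Ω.

2857 ± 126 Ω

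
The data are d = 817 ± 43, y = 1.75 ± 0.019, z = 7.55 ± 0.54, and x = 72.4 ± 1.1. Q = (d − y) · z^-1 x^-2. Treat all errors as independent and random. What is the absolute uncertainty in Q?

Let u = d − y = 815. δu = √(δd² + δy²) = √(1850 + 0.000361) = 43.0, so δu/u = 0.0527.
Q is then a monomial in u, z, x:
δQ/Q = √((δu/u)² + (-1·δz/z)² + (-2·δx/x)²) = √(0.00278 + 0.00512 + 0.000923) = 0.0939
Q = 0.0206, so δQ = 0.0939 × 0.0206 = 0.00193.

0.00193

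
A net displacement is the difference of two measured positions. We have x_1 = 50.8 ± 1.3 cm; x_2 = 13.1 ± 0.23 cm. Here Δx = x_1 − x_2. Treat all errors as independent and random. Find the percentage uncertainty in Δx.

3.50%

Absolute uncertainties add in quadrature for a linear combination:
  (δx_1)² = 1.69;  (δx_2)² = 0.0529
δΔx = √(1.74) = 1.32 cm
Δx = 37.7 cm, so δΔx/Δx = 1.32/37.7 = 0.0350.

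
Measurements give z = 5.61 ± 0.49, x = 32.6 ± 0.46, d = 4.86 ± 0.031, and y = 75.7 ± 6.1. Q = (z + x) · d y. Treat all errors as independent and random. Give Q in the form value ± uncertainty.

14100 ± 1160

Let u = z + x = 38.2. δu = √(δz² + δx²) = √(0.240 + 0.212) = 0.672, so δu/u = 0.0176.
Q is then a monomial in u, d, y:
δQ/Q = √((δu/u)² + (1·δd/d)² + (1·δy/y)²) = √(0.000309 + 4.07e-05 + 0.00649) = 0.0827
Q = 14100, so δQ = 0.0827 × 14100 = 1160.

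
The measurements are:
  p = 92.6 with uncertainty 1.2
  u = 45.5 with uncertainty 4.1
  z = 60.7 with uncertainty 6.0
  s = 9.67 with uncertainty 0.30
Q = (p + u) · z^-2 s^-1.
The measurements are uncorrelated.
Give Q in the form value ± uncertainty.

Let w = p + u = 138. δw = √(δp² + δu²) = √(1.44 + 16.8) = 4.27, so δw/w = 0.0309.
Q is then a monomial in w, z, s:
δQ/Q = √((δw/w)² + (-2·δz/z)² + (-1·δs/s)²) = √(0.000957 + 0.0391 + 0.000962) = 0.202
Q = 0.00388, so δQ = 0.202 × 0.00388 = 0.000785.

0.00388 ± 0.000785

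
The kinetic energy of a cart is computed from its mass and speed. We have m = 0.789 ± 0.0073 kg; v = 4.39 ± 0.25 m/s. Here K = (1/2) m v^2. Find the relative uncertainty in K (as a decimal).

0.114

Since K is a product/quotient, work with relative uncertainties:
  (1·δm/m)² = (1×0.00925)² = 8.56e-05;  (2·δv/v)² = (2×0.0569)² = 0.0130
δK/K = √(0.0131) = 0.114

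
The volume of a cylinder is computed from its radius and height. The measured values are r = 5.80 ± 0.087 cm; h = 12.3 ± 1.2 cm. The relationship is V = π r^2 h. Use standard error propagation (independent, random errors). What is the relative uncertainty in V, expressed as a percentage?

Relative error in a monomial: (δV/V)² = Σ (nᵢ · δxᵢ/xᵢ)².
  (2·δr/r)² = (2×0.0150)² = 0.000900;  (1·δh/h)² = (1×0.0976)² = 0.00952
δV/V = √(0.0104) = 0.102

10.2%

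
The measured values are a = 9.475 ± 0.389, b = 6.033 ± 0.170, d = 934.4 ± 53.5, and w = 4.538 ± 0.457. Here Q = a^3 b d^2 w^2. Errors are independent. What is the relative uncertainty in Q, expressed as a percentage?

Since Q is a product/quotient, work with relative uncertainties:
  (3·δa/a)² = (3×0.0411)² = 0.0152;  (1·δb/b)² = (1×0.0282)² = 0.000794;  (2·δd/d)² = (2×0.0573)² = 0.0131;  (2·δw/w)² = (2×0.101)² = 0.0406
δQ/Q = √(0.0696) = 0.264

26.4%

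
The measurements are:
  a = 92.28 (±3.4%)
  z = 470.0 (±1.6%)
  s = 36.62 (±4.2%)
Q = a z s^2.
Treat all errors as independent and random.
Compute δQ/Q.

0.0920

Each factor contributes (exponent × relative error)² to (δQ/Q)²:
  (1·δa/a)² = (1×0.0340)² = 0.00116;  (1·δz/z)² = (1×0.0160)² = 0.000256;  (2·δs/s)² = (2×0.0420)² = 0.00706
δQ/Q = √(0.00847) = 0.0920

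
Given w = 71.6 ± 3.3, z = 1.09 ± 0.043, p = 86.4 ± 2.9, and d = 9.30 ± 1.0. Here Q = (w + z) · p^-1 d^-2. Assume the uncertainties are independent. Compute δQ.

Let u = w + z = 72.7. δu = √(δw² + δz²) = √(10.9 + 0.00185) = 3.30, so δu/u = 0.0454.
Q is then a monomial in u, p, d:
δQ/Q = √((δu/u)² + (-1·δp/p)² + (-2·δd/d)²) = √(0.00206 + 0.00113 + 0.0462) = 0.222
Q = 0.00973, so δQ = 0.222 × 0.00973 = 0.00216.

0.00216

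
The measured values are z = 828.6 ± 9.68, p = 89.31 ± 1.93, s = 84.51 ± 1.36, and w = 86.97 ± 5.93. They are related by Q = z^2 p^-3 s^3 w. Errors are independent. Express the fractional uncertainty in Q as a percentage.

10.8%

Since Q is a product/quotient, work with relative uncertainties:
  (2·δz/z)² = (2×0.0117)² = 0.000546;  (-3·δp/p)² = (-3×0.0216)² = 0.00420;  (3·δs/s)² = (3×0.0161)² = 0.00233;  (1·δw/w)² = (1×0.0682)² = 0.00465
δQ/Q = √(0.0117) = 0.108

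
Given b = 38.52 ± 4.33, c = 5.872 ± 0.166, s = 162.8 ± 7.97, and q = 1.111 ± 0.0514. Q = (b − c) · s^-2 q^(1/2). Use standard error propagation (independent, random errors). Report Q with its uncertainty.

Let u = b − c = 32.65. δu = √(δb² + δc²) = √(18.7 + 0.0276) = 4.33, so δu/u = 0.133.
Q is then a monomial in u, s, q:
δQ/Q = √((δu/u)² + (-2·δs/s)² + (½·δq/q)²) = √(0.0176 + 0.00959 + 0.000535) = 0.167
Q = 0.001298, so δQ = 0.167 × 0.001298 = 0.000216.

0.001298 ± 0.000216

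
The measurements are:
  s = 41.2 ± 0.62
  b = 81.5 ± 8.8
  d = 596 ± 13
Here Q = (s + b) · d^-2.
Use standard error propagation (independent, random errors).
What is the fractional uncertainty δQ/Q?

0.0841

Let u = s + b = 123. δu = √(δs² + δb²) = √(0.384 + 77.4) = 8.82, so δu/u = 0.0719.
Q is then a monomial in u, d:
δQ/Q = √((δu/u)² + (-2·δd/d)²) = √(0.00517 + 0.00190) = 0.0841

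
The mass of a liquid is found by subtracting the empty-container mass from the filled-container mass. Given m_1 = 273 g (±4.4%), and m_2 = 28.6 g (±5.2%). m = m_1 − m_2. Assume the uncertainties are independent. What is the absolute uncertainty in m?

For a sum/difference, combine absolute errors in quadrature:
  (δm_1)² = 144;  (δm_2)² = 2.21
δm = √(146) = 12.1 g

12.1 g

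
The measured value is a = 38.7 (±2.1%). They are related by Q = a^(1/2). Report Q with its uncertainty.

6.22 ± 0.0653

Q ∝ a^(1/2), so δQ/Q = |½| · δa/a = 0.5 × 0.0210 = 0.0105.
Q = 6.22, so δQ = 0.0105 × 6.22 = 0.0653.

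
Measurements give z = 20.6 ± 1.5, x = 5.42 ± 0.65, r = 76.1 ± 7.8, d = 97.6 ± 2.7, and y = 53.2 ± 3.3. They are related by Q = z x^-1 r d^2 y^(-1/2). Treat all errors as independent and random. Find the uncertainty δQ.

Q is a product of powers, so relative uncertainties combine in quadrature:
  (1·δz/z)² = (1×0.0728)² = 0.00530;  (-1·δx/x)² = (-1×0.120)² = 0.0144;  (1·δr/r)² = (1×0.102)² = 0.0105;  (2·δd/d)² = (2×0.0277)² = 0.00306;  (−½·δy/y)² = (-0.5×0.0620)² = 0.000962
δQ/Q = √(0.0342) = 0.185
Q = 3.78e+05, so δQ = 0.185 × 3.78e+05 = 69900.

69900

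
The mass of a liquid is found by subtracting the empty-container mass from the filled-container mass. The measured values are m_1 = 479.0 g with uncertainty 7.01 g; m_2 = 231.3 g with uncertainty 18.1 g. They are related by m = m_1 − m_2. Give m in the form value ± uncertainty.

247.7 ± 19.4 g

Each term contributes (cᵢ δxᵢ)² to (δm)²:
  (δm_1)² = 49.1;  (δm_2)² = 328
δm = √(377) = 19.4 g
m = 247.7 g.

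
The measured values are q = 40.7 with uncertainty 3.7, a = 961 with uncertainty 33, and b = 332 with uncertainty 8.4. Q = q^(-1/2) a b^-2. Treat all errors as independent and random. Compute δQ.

0.000104

Q is a product of powers, so relative uncertainties combine in quadrature:
  (−½·δq/q)² = (-0.5×0.0909)² = 0.00207;  (1·δa/a)² = (1×0.0343)² = 0.00118;  (-2·δb/b)² = (-2×0.0253)² = 0.00256
δQ/Q = √(0.00581) = 0.0762
Q = 0.00137, so δQ = 0.0762 × 0.00137 = 0.000104.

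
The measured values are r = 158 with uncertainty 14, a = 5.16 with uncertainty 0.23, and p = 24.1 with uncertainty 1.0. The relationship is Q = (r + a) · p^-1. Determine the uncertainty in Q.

0.645

Let u = r + a = 163. δu = √(δr² + δa²) = √(196 + 0.0529) = 14.0, so δu/u = 0.0858.
Q is then a monomial in u, p:
δQ/Q = √((δu/u)² + (-1·δp/p)²) = √(0.00736 + 0.00172) = 0.0953
Q = 6.77, so δQ = 0.0953 × 6.77 = 0.645.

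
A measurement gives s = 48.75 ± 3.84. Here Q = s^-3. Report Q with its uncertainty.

(8.631 ± 2.04) × 10^-6

Q ∝ s^-3, so δQ/Q = |-3| · δs/s = 3 × 0.0788 = 0.236.
Q = 8.631e-06, so δQ = 0.236 × 8.631e-06 = 2.04e-06.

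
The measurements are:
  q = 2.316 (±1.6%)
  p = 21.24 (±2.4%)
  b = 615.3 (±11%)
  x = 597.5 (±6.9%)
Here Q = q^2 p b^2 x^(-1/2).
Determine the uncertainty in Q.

3.99e+05

Products/powers → add relative errors in quadrature, weighted by exponent:
  (2·δq/q)² = (2×0.0160)² = 0.00102;  (1·δp/p)² = (1×0.0240)² = 0.000576;  (2·δb/b)² = (2×0.110)² = 0.0484;  (−½·δx/x)² = (-0.5×0.0690)² = 0.00119
δQ/Q = √(0.0512) = 0.226
Q = 1.765e+06, so δQ = 0.226 × 1.765e+06 = 3.99e+05.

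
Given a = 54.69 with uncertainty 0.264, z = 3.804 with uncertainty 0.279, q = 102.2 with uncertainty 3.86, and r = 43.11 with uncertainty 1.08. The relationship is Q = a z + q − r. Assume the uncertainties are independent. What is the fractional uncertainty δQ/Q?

Let p = a·z = 208.0. δp/p = √((1·δa/a)² + (1·δz/z)²) = √(2.33e-05 + 0.00538) = 0.0735, so δp = 15.3.
Q = p + q − r: δQ = √(δp² + δq² + δr²) = √(234 + 14.9 + 1.17) = 15.8
Q = 267.1, so δQ/Q = 15.8/267.1 = 0.0592.

0.0592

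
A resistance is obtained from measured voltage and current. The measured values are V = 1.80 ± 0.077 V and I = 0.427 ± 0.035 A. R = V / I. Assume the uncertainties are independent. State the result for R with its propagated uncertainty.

4.22 ± 0.390 Ω

Relative error in a monomial: (δR/R)² = Σ (nᵢ · δxᵢ/xᵢ)².
  (1·δV/V)² = (1×0.0428)² = 0.00183;  (-1·δI/I)² = (-1×0.0820)² = 0.00672
δR/R = √(0.00855) = 0.0925
R = 4.22 Ω, so δR = 0.0925 × 4.22 = 0.390 Ω.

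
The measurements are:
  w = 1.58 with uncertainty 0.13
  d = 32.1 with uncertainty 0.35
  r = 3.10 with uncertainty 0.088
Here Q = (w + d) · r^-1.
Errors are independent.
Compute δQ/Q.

Let u = w + d = 33.7. δu = √(δw² + δd²) = √(0.0169 + 0.122) = 0.373, so δu/u = 0.0111.
Q is then a monomial in u, r:
δQ/Q = √((δu/u)² + (-1·δr/r)²) = √(0.000123 + 0.000806) = 0.0305

0.0305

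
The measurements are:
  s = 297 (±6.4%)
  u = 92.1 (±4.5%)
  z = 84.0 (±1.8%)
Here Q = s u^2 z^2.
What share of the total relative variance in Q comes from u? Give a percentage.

(δQ/Q)² = (1·δs/s)² + (2·δu/u)² + (2·δz/z)²
  s term: (1×0.0640)² = 0.00410
  u term: (2×0.0450)² = 0.00810
  z term: (2×0.0180)² = 0.00130
Total = 0.0135. Share from u = 0.00810/0.0135 = 0.600.

60.0%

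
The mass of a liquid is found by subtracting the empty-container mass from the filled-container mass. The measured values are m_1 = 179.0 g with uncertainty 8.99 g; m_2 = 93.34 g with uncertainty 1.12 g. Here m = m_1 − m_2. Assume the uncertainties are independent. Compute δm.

Absolute uncertainties add in quadrature for a linear combination:
  (δm_1)² = 80.8;  (δm_2)² = 1.25
δm = √(82.1) = 9.06 g

9.06 g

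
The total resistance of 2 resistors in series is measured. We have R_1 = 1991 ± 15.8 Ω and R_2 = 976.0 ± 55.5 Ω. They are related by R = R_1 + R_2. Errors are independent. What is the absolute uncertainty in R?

57.7 Ω

Sums and differences: (δR)² = Σ (cᵢ δxᵢ)².
  (δR_1)² = 250;  (δR_2)² = 3080
δR = √(3330) = 57.7 Ω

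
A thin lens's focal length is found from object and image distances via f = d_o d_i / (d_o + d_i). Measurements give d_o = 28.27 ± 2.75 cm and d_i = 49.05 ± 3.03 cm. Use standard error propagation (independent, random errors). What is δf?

∂f/∂d_o = (d_i/(d_o+d_i))² = 0.402;  ∂f/∂d_i = (d_o/(d_o+d_i))² = 0.134
δf = √((∂f/∂d_o · δd_o)² + (∂f/∂d_i · δd_i)²) = √(1.22 + 0.164) = 1.18 cm

1.18 cm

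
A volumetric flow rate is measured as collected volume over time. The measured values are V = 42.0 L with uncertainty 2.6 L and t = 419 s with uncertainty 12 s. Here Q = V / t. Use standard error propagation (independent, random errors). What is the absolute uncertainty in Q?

0.00684 L/s

Relative error in a monomial: (δQ/Q)² = Σ (nᵢ · δxᵢ/xᵢ)².
  (1·δV/V)² = (1×0.0619)² = 0.00383;  (-1·δt/t)² = (-1×0.0286)² = 0.000820
δQ/Q = √(0.00465) = 0.0682
Q = 0.100 L/s, so δQ = 0.0682 × 0.100 = 0.00684 L/s.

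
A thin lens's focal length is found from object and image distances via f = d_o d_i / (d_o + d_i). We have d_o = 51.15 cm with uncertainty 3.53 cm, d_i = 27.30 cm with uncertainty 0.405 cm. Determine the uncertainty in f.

∂f/∂d_o = (d_i/(d_o+d_i))² = 0.121;  ∂f/∂d_i = (d_o/(d_o+d_i))² = 0.425
δf = √((∂f/∂d_o · δd_o)² + (∂f/∂d_i · δd_i)²) = √(0.183 + 0.0296) = 0.461 cm

0.461 cm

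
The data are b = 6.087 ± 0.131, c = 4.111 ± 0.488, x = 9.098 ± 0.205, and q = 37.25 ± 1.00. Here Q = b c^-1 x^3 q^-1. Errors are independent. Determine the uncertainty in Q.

Since Q is a product/quotient, work with relative uncertainties:
  (1·δb/b)² = (1×0.0215)² = 0.000463;  (-1·δc/c)² = (-1×0.119)² = 0.0141;  (3·δx/x)² = (3×0.0225)² = 0.00457;  (-1·δq/q)² = (-1×0.0268)² = 0.000721
δQ/Q = √(0.0198) = 0.141
Q = 29.93, so δQ = 0.141 × 29.93 = 4.22.

4.22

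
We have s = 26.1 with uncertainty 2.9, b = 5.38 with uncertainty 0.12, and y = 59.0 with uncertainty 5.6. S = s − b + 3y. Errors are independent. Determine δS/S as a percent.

S is a linear combination, so absolute uncertainties add in quadrature:
  (δs)² = 8.41;  (δb)² = 0.0144;  (3·δy)² = 282
δS = √(291) = 17.0
S = 198, so δS/S = 17.0/198 = 0.0862.

8.62%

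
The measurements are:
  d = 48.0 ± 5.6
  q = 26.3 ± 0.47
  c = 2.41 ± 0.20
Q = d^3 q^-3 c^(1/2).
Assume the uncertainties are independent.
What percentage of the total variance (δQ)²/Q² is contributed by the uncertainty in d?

(δQ/Q)² = (3·δd/d)² + (-3·δq/q)² + (½·δc/c)²
  d term: (3×0.117)² = 0.122
  q term: (-3×0.0179)² = 0.00287
  c term: (0.5×0.0830)² = 0.00172
Total = 0.127. Share from d = 0.122/0.127 = 0.964.

96.4%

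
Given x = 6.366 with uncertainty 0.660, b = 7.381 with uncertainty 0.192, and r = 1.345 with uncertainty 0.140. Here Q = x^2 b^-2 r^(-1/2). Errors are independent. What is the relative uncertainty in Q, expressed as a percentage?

For a monomial Q ∝ x^2, b^-2, r^(-1/2), fractional errors add in quadrature:
  (2·δx/x)² = (2×0.104)² = 0.0430;  (-2·δb/b)² = (-2×0.0260)² = 0.00271;  (−½·δr/r)² = (-0.5×0.104)² = 0.00271
δQ/Q = √(0.0484) = 0.220

22.0%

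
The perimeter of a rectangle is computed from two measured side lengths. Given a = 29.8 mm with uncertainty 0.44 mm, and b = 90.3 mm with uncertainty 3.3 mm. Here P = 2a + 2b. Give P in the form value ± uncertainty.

240 ± 6.66 mm

P is a linear combination, so absolute uncertainties add in quadrature:
  (2·δa)² = 0.774;  (2·δb)² = 43.6
δP = √(44.3) = 6.66 mm
P = 240 mm.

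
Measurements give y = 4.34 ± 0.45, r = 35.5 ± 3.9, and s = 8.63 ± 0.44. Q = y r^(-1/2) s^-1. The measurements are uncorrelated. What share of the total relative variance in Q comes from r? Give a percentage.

18.4%

(δQ/Q)² = (1·δy/y)² + (−½·δr/r)² + (-1·δs/s)²
  y term: (1×0.104)² = 0.0108
  r term: (-0.5×0.110)² = 0.00302
  s term: (-1×0.0510)² = 0.00260
Total = 0.0164. Share from r = 0.00302/0.0164 = 0.184.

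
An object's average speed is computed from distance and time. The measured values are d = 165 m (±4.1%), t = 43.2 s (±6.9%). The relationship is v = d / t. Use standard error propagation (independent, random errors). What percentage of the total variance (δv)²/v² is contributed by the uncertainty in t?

73.9%

(δv/v)² = (1·δd/d)² + (-1·δt/t)²
  d term: (1×0.0410)² = 0.00168
  t term: (-1×0.0690)² = 0.00476
Total = 0.00644. Share from t = 0.00476/0.00644 = 0.739.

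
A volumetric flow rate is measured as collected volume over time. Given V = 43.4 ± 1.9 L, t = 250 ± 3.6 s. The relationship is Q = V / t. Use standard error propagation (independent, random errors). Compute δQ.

For a monomial Q ∝ V, t^-1, fractional errors add in quadrature:
  (1·δV/V)² = (1×0.0438)² = 0.00192;  (-1·δt/t)² = (-1×0.0144)² = 0.000207
δQ/Q = √(0.00212) = 0.0461
Q = 0.174 L/s, so δQ = 0.0461 × 0.174 = 0.00800 L/s.

0.00800 L/s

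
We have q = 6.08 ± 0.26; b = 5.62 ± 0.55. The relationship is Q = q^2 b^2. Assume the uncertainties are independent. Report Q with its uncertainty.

1170 ± 249

Since Q is a product/quotient, work with relative uncertainties:
  (2·δq/q)² = (2×0.0428)² = 0.00731;  (2·δb/b)² = (2×0.0979)² = 0.0383
δQ/Q = √(0.0456) = 0.214
Q = 1170, so δQ = 0.214 × 1170 = 249.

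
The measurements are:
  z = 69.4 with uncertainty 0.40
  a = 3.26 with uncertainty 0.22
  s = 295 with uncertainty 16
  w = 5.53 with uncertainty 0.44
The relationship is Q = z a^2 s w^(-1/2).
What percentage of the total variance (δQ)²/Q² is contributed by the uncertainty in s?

12.9%

(δQ/Q)² = (1·δz/z)² + (2·δa/a)² + (1·δs/s)² + (−½·δw/w)²
  z term: (1×0.00576)² = 3.32e-05
  a term: (2×0.0675)² = 0.0182
  s term: (1×0.0542)² = 0.00294
  w term: (-0.5×0.0796)² = 0.00158
Total = 0.0228. Share from s = 0.00294/0.0228 = 0.129.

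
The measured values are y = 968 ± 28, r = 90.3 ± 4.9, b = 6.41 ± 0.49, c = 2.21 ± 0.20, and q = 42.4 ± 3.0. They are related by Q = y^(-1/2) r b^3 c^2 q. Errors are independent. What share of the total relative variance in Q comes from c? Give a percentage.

(δQ/Q)² = (−½·δy/y)² + (1·δr/r)² + (3·δb/b)² + (2·δc/c)² + (1·δq/q)²
  y term: (-0.5×0.0289)² = 0.000209
  r term: (1×0.0543)² = 0.00294
  b term: (3×0.0764)² = 0.0526
  c term: (2×0.0905)² = 0.0328
  q term: (1×0.0708)² = 0.00501
Total = 0.0935. Share from c = 0.0328/0.0935 = 0.350.

35.0%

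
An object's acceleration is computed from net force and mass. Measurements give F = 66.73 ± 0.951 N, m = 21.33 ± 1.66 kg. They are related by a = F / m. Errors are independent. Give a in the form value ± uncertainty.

Products/powers → add relative errors in quadrature, weighted by exponent:
  (1·δF/F)² = (1×0.0143)² = 0.000203;  (-1·δm/m)² = (-1×0.0778)² = 0.00606
δa/a = √(0.00626) = 0.0791
a = 3.128 m/s^2, so δa = 0.0791 × 3.128 = 0.248 m/s^2.

3.128 ± 0.248 m/s^2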